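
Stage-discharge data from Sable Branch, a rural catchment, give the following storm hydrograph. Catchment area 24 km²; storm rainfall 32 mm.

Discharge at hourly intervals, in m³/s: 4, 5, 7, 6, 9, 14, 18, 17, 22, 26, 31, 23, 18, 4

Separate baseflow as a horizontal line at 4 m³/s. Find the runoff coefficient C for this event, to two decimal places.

C ≈ 0.69

ΣQ_DR = 148.0 m³/s; V = ΣQ_DR·Δt = 5.328 × 10^5 m³.
Runoff depth d = V / A = 22.20 mm.
C = d / P = 22.20 / 32 = 0.69.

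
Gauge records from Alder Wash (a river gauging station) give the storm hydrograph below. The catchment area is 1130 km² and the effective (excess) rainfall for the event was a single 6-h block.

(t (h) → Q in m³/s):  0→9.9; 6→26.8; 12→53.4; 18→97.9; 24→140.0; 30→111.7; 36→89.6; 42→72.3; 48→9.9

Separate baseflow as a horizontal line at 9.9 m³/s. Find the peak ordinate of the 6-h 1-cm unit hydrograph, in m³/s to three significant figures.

Direct runoff: 0.0, 16.9, 43.5, 88.0, 130.1, 101.8, 79.7, 62.4, 0.0 m³/s; ΣQ_DR = 522.4 m³/s, peak = 130.1 m³/s.
Runoff depth d = ΣQ_DR·Δt / A = 522.4 × 21600 / (1130 km²) = 9.986 mm.
The 1-cm UH is the DRH scaled by (10 mm)/d, so U_p = 130.1 × 10/9.986 = 130 m³/s.

U_p ≈ 130 m³/s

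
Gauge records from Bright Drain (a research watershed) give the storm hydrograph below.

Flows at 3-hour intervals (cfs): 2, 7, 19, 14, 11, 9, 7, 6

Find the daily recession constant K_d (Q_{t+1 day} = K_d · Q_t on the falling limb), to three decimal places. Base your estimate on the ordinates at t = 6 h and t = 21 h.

K_d ≈ 0.158

Between t = 6 h and t = 21 h the flow falls from 19 to 6 cfs over 5×3 h = 15 h.
Per-interval ratio K = (6/19)^(1/5) = 0.7941; K_d = K^(24/3) = 0.158.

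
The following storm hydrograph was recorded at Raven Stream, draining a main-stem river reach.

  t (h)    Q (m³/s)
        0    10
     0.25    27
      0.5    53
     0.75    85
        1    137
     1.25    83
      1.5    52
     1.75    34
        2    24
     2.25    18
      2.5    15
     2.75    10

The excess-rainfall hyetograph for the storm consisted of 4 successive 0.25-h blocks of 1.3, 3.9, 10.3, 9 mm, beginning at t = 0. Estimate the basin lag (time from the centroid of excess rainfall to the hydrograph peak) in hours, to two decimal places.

Centroid of excess rainfall: t_c = Σ P_i·t̄_i / ΣP_i = 0.6505 h (block centres at 0.125, 0.375, 0.625, 0.875 h).
Hydrograph peak occurs at t = 1 h, so basin lag t_L = 1 − 0.6505 = 0.35 h.

t_L ≈ 0.35 h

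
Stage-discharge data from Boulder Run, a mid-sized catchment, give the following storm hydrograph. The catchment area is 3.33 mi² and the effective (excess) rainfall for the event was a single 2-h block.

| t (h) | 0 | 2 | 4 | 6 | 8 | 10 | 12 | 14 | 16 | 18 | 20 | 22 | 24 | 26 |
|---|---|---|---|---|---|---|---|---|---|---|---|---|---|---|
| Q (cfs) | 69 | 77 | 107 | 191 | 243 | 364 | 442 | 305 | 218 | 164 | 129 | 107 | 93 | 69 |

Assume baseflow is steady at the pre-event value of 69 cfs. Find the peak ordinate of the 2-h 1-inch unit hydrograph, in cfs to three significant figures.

Direct runoff: 0.0, 8.0, 38.0, 122.0, 174.0, 295.0, 373.0, 236.0, 149.0, 95.0, 60.0, 38.0, 24.0, 0.0 cfs; ΣQ_DR = 1612 cfs, peak = 373.0 cfs.
Runoff depth d = ΣQ_DR·Δt / A = 1612 × 7200 / (3.33 mi²) = 1.500 in.
The 1-inch UH is the DRH scaled by (1 in)/d, so U_p = 373.0 × 1/1.500 = 249 cfs.

U_p ≈ 249 cfs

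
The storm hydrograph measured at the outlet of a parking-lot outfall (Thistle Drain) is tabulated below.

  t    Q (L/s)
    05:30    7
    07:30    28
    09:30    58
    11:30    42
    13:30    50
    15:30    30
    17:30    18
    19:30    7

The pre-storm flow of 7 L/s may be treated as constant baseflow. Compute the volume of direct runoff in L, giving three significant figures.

Direct-runoff ordinates (Q − Q_b): 0.0, 21.0, 51.0, 35.0, 43.0, 23.0, 11.0, 0.0 L/s.
ΣQ_DR = 184.0 L/s.
With Δt = 2 h = 7200 s, V = ΣQ_DR · Δt = 184.0 × 7200 = 1.32 × 10^6 L.

V ≈ 1.32 × 10^6 L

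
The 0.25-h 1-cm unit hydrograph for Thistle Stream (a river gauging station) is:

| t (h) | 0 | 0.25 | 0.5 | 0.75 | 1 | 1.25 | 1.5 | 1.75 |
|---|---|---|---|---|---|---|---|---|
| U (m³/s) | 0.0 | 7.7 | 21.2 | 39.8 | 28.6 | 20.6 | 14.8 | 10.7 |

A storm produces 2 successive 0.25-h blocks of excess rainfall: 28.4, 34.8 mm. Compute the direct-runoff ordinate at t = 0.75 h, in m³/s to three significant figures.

Q ≈ 187 m³/s

By discrete convolution, Q_j = Σ (P_i / 10 mm) · U_{j−i}.
At t = 0.75 h (j=3): Q = (28.4/10)·39.8 + (34.8/10)·21.2 = 187 m³/s.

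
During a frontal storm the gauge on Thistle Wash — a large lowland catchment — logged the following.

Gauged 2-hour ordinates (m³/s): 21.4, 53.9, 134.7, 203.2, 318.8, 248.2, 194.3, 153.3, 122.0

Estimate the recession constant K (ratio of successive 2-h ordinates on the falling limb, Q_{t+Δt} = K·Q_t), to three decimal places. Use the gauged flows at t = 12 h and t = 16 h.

Using the recession-limb readings at t = 12 h and t = 16 h: Q falls from 194.3 to 122.0 m³/s over 2 intervals.
K = (Q₂/Q₁)^(1/2) = (122.0/194.3)^(1/2) = 0.792.

K ≈ 0.792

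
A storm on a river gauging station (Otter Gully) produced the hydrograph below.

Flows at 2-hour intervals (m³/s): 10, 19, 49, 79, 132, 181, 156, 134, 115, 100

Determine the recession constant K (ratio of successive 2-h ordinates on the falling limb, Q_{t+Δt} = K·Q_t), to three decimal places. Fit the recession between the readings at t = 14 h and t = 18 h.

Using the recession-limb readings at t = 14 h and t = 18 h: Q falls from 134 to 100 m³/s over 2 intervals.
K = (Q₂/Q₁)^(1/2) = (100/134)^(1/2) = 0.864.

K ≈ 0.864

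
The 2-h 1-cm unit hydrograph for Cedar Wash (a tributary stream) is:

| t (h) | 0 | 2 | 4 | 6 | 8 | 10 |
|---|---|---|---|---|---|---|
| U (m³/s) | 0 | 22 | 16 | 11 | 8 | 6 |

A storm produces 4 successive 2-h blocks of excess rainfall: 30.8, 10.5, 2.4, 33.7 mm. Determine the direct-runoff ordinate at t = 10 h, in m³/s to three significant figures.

Q ≈ 83.4 m³/s

By discrete convolution, Q_j = Σ (P_i / 10 mm) · U_{j−i}.
At t = 10 h (j=5): Q = (30.8/10)·6 + (10.5/10)·8 + (2.4/10)·11 + (33.7/10)·16 = 83.4 m³/s.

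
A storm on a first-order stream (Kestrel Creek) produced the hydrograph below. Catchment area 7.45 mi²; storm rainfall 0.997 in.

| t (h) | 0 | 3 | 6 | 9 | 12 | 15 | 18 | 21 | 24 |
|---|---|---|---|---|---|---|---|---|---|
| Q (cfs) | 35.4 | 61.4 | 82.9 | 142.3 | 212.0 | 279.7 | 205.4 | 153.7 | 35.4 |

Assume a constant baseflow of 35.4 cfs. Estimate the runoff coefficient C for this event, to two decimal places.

ΣQ_DR = 889.6 cfs; V = ΣQ_DR·Δt = 9.608 × 10^6 ft³.
Runoff depth d = V / A = 0.5551 in.
C = d / P = 0.5551 / 0.997 = 0.56.

C ≈ 0.56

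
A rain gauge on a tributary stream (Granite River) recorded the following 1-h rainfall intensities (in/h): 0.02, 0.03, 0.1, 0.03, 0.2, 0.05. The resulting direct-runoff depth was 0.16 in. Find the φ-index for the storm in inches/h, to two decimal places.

φ ≈ 0.07 in/h

Only the 2 blocks with intensity above φ contribute runoff: 0.1, 0.2 in/h.
Σ(I−φ)·Δt = d  ⇒  (0.1+0.2 − 2φ)·1 = 0.16
φ = (0.3000 − 0.16/1) / 2 = 0.07 in/h.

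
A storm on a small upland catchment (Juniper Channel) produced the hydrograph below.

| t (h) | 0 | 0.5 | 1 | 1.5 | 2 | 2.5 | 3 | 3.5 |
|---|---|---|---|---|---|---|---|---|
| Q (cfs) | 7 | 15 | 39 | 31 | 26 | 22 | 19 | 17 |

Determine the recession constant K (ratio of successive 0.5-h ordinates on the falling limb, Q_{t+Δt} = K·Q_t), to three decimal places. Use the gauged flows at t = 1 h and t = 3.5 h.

K ≈ 0.847

Using the recession-limb readings at t = 1 h and t = 3.5 h: Q falls from 39 to 17 cfs over 5 intervals.
K = (Q₂/Q₁)^(1/5) = (17/39)^(1/5) = 0.847.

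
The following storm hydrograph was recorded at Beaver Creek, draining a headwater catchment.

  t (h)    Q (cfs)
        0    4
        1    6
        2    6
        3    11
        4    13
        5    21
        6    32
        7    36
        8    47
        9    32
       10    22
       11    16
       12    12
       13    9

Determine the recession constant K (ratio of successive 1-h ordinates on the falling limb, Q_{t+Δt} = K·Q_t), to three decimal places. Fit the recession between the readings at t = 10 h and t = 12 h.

K ≈ 0.739

Using the recession-limb readings at t = 10 h and t = 12 h: Q falls from 22 to 12 cfs over 2 intervals.
K = (Q₂/Q₁)^(1/2) = (12/22)^(1/2) = 0.739.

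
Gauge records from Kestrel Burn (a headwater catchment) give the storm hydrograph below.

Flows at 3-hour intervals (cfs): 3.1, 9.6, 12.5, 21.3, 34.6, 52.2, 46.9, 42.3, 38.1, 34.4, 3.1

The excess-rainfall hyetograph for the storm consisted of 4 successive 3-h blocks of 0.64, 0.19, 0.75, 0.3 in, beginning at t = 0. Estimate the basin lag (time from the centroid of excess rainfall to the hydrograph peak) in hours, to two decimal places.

Centroid of excess rainfall: t_c = Σ P_i·t̄_i / ΣP_i = 5.6330 h (block centres at 1.5, 4.5, 7.5, 10.5 h).
Hydrograph peak occurs at t = 15 h, so basin lag t_L = 15 − 5.6330 = 9.37 h.

t_L ≈ 9.37 h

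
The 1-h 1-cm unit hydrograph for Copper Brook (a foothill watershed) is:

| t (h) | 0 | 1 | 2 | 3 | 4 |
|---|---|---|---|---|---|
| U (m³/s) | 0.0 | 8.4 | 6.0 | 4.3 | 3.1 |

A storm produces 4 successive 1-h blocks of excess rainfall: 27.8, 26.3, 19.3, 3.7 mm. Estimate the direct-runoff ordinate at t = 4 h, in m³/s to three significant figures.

By discrete convolution, Q_j = Σ (P_i / 10 mm) · U_{j−i}.
At t = 4 h (j=4): Q = (27.8/10)·3.1 + (26.3/10)·4.3 + (19.3/10)·6.0 + (3.7/10)·8.4 = 34.6 m³/s.

Q ≈ 34.6 m³/s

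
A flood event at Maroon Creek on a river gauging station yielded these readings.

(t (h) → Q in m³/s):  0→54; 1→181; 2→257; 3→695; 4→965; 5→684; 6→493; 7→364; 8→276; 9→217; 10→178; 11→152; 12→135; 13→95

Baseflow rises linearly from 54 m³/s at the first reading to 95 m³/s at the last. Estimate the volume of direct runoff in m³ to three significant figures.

Direct-runoff ordinates (Q − Q_b): 0.00, 123.85, 196.69, 631.54, 898.38, 614.23, 420.08, 287.92, 196.77, 134.62, 92.46, 63.31, 43.15, 0.00 m³/s.
ΣQ_DR = 3703 m³/s.
With Δt = 1 h = 3600 s, V = ΣQ_DR · Δt = 3703 × 3600 = 1.33 × 10^7 m³.

V ≈ 1.33 × 10^7 m³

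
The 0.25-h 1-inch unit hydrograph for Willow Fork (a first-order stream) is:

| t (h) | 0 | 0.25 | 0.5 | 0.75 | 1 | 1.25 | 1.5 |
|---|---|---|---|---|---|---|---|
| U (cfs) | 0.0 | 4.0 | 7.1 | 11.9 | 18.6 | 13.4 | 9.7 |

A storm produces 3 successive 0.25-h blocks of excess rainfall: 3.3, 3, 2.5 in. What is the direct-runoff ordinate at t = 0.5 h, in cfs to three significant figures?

By discrete convolution, Q_j = Σ (P_i / 1 in) · U_{j−i}.
At t = 0.5 h (j=2): Q = (3.3/1)·7.1 + (3/1)·4.0 + (2.5/1)·0.0 = 35.4 cfs.

Q ≈ 35.4 cfs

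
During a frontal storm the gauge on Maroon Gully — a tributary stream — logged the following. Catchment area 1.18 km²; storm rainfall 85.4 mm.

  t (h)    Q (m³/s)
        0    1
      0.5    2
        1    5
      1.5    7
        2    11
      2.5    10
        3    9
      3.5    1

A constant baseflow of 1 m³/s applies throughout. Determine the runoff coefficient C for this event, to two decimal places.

ΣQ_DR = 38.00 m³/s; V = ΣQ_DR·Δt = 68400 m³.
Runoff depth d = V / A = 57.97 mm.
C = d / P = 57.97 / 85.4 = 0.68.

C ≈ 0.68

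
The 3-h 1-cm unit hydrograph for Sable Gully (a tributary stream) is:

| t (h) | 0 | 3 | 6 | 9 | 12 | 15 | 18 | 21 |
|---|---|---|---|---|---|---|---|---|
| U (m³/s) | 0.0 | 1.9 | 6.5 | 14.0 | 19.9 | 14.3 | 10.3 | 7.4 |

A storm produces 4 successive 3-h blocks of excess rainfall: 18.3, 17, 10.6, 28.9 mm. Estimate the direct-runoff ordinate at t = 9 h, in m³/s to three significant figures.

Q ≈ 38.7 m³/s

By discrete convolution, Q_j = Σ (P_i / 10 mm) · U_{j−i}.
At t = 9 h (j=3): Q = (18.3/10)·14.0 + (17/10)·6.5 + (10.6/10)·1.9 + (28.9/10)·0.0 = 38.7 m³/s.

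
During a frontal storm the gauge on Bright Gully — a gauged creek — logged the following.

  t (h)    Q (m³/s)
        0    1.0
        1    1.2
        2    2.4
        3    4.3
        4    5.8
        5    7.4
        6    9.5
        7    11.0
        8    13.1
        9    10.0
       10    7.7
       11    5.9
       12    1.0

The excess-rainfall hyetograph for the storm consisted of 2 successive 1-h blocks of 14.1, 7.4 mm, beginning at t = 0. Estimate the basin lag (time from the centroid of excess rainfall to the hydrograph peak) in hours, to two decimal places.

t_L ≈ 7.16 h

Centroid of excess rainfall: t_c = Σ P_i·t̄_i / ΣP_i = 0.8442 h (block centres at 0.5, 1.5 h).
Hydrograph peak occurs at t = 8 h, so basin lag t_L = 8 − 0.8442 = 7.16 h.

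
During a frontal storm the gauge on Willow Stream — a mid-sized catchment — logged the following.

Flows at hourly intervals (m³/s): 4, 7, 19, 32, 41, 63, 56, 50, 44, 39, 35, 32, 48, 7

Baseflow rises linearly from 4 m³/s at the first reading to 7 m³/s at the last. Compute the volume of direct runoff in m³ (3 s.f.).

V ≈ 1.44 × 10^6 m³

Direct-runoff ordinates (Q − Q_b): 0.00, 2.77, 14.54, 27.31, 36.08, 57.85, 50.62, 44.38, 38.15, 32.92, 28.69, 25.46, 41.23, 0.00 m³/s.
ΣQ_DR = 400.0 m³/s.
With Δt = 1 h = 3600 s, V = ΣQ_DR · Δt = 400.0 × 3600 = 1.44 × 10^6 m³.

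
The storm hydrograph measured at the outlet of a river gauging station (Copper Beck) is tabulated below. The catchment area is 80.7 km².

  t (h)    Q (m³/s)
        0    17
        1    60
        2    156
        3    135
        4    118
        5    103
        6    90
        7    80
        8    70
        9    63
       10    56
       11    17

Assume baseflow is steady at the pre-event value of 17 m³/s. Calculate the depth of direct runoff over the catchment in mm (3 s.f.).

Direct runoff: 0.0, 43.0, 139.0, 118.0, 101.0, 86.0, 73.0, 63.0, 53.0, 46.0, 39.0, 0.0 m³/s; ΣQ_DR = 761.0 m³/s.
V = ΣQ_DR · Δt = 761.0 × 3600 s = 2.740 × 10^6 m³.
Over A = 80.7 km², depth = V / A = 33.9 mm.

d ≈ 33.9 mm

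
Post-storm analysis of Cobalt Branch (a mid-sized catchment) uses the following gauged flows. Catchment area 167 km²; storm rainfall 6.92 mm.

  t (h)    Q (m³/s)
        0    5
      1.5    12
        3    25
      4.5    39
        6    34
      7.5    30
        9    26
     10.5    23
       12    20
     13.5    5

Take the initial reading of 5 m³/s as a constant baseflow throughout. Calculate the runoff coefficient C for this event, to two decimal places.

C ≈ 0.79

ΣQ_DR = 169.0 m³/s; V = ΣQ_DR·Δt = 9.126 × 10^5 m³.
Runoff depth d = V / A = 5.465 mm.
C = d / P = 5.465 / 6.92 = 0.79.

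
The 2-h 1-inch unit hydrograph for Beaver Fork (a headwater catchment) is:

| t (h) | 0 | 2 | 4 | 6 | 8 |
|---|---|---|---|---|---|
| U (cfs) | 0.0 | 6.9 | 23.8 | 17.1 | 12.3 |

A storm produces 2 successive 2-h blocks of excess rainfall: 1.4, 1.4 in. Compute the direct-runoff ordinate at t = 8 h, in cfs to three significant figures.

Q ≈ 41.2 cfs

By discrete convolution, Q_j = Σ (P_i / 1 in) · U_{j−i}.
At t = 8 h (j=4): Q = (1.4/1)·12.3 + (1.4/1)·17.1 = 41.2 cfs.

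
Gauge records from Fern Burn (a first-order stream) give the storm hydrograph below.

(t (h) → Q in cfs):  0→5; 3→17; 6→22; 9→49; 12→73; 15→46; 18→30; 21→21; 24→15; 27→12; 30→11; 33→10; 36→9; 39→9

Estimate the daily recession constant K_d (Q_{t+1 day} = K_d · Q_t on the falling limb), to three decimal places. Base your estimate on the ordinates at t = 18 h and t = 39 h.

K_d ≈ 0.253

Between t = 18 h and t = 39 h the flow falls from 30 to 9 cfs over 7×3 h = 21 h.
Per-interval ratio K = (9/30)^(1/7) = 0.8420; K_d = K^(24/3) = 0.253.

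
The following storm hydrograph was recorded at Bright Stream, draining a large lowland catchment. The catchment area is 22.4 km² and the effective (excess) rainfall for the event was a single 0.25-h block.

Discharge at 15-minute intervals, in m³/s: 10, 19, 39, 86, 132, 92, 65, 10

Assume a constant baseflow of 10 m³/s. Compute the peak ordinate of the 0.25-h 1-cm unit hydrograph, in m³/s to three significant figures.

Direct runoff: 0.0, 9.0, 29.0, 76.0, 122.0, 82.0, 55.0, 0.0 m³/s; ΣQ_DR = 373.0 m³/s, peak = 122.0 m³/s.
Runoff depth d = ΣQ_DR·Δt / A = 373.0 × 900 / (22.4 km²) = 14.99 mm.
The 1-cm UH is the DRH scaled by (10 mm)/d, so U_p = 122.0 × 10/14.99 = 81.4 m³/s.

U_p ≈ 81.4 m³/s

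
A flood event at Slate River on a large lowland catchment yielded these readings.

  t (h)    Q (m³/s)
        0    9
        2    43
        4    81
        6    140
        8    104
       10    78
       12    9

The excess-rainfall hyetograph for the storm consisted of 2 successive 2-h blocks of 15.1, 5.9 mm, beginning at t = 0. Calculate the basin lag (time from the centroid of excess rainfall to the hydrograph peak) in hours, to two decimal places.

t_L ≈ 4.44 h

Centroid of excess rainfall: t_c = Σ P_i·t̄_i / ΣP_i = 1.5619 h (block centres at 1, 3 h).
Hydrograph peak occurs at t = 6 h, so basin lag t_L = 6 − 1.5619 = 4.44 h.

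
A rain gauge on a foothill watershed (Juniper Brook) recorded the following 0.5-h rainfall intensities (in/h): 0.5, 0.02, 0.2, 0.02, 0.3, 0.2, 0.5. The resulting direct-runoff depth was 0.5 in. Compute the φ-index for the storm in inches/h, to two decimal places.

φ ≈ 0.14 in/h

Only the 5 blocks with intensity above φ contribute runoff: 0.5, 0.2, 0.3, 0.2, 0.5 in/h.
Σ(I−φ)·Δt = d  ⇒  (0.5+0.2+0.3+0.2+0.5 − 5φ)·0.5 = 0.5
φ = (1.700 − 0.5/0.5) / 5 = 0.14 in/h.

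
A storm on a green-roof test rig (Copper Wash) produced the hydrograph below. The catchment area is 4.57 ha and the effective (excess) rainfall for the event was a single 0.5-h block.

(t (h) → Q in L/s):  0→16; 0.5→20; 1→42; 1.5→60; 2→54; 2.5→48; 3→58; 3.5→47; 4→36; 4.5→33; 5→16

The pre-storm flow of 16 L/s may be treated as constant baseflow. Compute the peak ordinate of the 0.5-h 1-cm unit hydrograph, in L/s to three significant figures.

Direct runoff: 0.0, 4.0, 26.0, 44.0, 38.0, 32.0, 42.0, 31.0, 20.0, 17.0, 0.0 L/s; ΣQ_DR = 254.0 L/s, peak = 44.0 L/s.
Runoff depth d = ΣQ_DR·Δt / A = 254.0 × 1800 / (4.57 ha) = 10.00 mm.
The 1-cm UH is the DRH scaled by (10 mm)/d, so U_p = 44.0 × 10/10.00 = 44.0 L/s.

U_p ≈ 44.0 L/s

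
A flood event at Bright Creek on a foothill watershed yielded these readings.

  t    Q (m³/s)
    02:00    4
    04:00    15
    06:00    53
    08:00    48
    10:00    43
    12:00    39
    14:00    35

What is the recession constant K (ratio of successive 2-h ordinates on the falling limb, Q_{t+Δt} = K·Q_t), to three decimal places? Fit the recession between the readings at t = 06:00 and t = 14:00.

K ≈ 0.901

Using the recession-limb readings at t = 06:00 and t = 14:00: Q falls from 53 to 35 m³/s over 4 intervals.
K = (Q₂/Q₁)^(1/4) = (35/53)^(1/4) = 0.901.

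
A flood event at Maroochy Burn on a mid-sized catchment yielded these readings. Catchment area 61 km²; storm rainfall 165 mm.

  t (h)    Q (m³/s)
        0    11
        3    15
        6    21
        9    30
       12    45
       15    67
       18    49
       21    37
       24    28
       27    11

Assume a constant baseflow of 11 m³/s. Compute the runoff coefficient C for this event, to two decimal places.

C ≈ 0.22

ΣQ_DR = 204.0 m³/s; V = ΣQ_DR·Δt = 2.203 × 10^6 m³.
Runoff depth d = V / A = 36.12 mm.
C = d / P = 36.12 / 165 = 0.22.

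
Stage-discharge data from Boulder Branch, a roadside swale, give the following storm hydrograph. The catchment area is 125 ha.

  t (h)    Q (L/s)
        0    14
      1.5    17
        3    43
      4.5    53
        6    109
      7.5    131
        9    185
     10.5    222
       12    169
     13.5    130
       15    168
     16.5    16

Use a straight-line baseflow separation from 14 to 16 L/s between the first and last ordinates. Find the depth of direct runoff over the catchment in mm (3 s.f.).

Direct runoff: 0.00, 2.82, 28.64, 38.45, 94.27, 116.09, 169.91, 206.73, 153.55, 114.36, 152.18, 0.00 L/s; ΣQ_DR = 1077 L/s.
V = ΣQ_DR · Δt = 1077 × 5400 s = 5.816 × 10^6 L.
Over A = 125 ha, depth = V / A = 4.65 mm.

d ≈ 4.65 mm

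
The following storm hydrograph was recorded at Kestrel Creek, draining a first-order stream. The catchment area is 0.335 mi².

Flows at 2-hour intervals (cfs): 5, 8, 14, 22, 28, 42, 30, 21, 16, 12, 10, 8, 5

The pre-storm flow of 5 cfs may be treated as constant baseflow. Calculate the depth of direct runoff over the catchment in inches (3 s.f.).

Direct runoff: 0.0, 3.0, 9.0, 17.0, 23.0, 37.0, 25.0, 16.0, 11.0, 7.0, 5.0, 3.0, 0.0 cfs; ΣQ_DR = 156.0 cfs.
V = ΣQ_DR · Δt = 156.0 × 7200 s = 1.123 × 10^6 ft³.
Over A = 0.335 mi², depth = V / A = 1.44 in.

d ≈ 1.44 in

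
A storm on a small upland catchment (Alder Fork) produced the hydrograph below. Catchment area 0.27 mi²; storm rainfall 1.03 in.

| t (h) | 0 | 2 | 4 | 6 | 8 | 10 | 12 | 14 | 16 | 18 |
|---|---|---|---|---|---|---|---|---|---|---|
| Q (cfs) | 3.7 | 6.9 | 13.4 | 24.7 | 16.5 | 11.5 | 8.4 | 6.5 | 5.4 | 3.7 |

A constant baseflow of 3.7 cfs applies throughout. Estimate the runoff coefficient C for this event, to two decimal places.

C ≈ 0.71

ΣQ_DR = 63.70 cfs; V = ΣQ_DR·Δt = 4.586 × 10^5 ft³.
Runoff depth d = V / A = 0.7312 in.
C = d / P = 0.7312 / 1.03 = 0.71.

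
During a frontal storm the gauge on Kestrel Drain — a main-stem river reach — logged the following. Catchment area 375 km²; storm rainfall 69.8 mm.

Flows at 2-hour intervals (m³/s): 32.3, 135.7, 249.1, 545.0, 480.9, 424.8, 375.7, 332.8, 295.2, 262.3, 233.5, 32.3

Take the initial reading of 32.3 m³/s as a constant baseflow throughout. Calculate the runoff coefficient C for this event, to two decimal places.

ΣQ_DR = 3012 m³/s; V = ΣQ_DR·Δt = 2.169 × 10^7 m³.
Runoff depth d = V / A = 57.83 mm.
C = d / P = 57.83 / 69.8 = 0.83.

C ≈ 0.83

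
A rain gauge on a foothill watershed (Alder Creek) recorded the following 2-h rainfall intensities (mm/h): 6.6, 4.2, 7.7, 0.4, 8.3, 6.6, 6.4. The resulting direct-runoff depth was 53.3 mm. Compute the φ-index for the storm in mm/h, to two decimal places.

φ ≈ 2.19 mm/h

Only the 6 blocks with intensity above φ contribute runoff: 6.6, 4.2, 7.7, 8.3, 6.6, 6.4 mm/h.
Σ(I−φ)·Δt = d  ⇒  (6.6+4.2+7.7+8.3+6.6+6.4 − 6φ)·2 = 53.3
φ = (39.80 − 53.3/2) / 6 = 2.19 mm/h.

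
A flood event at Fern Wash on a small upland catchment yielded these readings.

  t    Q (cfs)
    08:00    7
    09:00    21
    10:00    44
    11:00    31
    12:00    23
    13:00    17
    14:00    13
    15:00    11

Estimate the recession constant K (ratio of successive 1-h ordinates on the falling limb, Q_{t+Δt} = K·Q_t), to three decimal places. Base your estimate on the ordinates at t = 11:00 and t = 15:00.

Using the recession-limb readings at t = 11:00 and t = 15:00: Q falls from 31 to 11 cfs over 4 intervals.
K = (Q₂/Q₁)^(1/4) = (11/31)^(1/4) = 0.772.

K ≈ 0.772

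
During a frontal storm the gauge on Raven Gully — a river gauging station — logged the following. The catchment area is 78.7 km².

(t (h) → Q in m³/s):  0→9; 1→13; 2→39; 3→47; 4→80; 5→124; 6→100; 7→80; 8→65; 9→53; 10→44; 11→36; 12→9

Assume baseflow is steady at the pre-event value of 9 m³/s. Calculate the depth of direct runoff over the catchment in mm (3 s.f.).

d ≈ 26.6 mm

Direct runoff: 0.0, 4.0, 30.0, 38.0, 71.0, 115.0, 91.0, 71.0, 56.0, 44.0, 35.0, 27.0, 0.0 m³/s; ΣQ_DR = 582.0 m³/s.
V = ΣQ_DR · Δt = 582.0 × 3600 s = 2.095 × 10^6 m³.
Over A = 78.7 km², depth = V / A = 26.6 mm.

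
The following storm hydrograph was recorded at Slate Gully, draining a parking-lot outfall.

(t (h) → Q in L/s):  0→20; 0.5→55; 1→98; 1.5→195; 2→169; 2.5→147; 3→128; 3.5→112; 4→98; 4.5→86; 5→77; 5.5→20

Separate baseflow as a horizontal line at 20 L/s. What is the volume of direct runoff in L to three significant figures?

Direct-runoff ordinates (Q − Q_b): 0.0, 35.0, 78.0, 175.0, 149.0, 127.0, 108.0, 92.0, 78.0, 66.0, 57.0, 0.0 L/s.
ΣQ_DR = 965.0 L/s.
With Δt = 0.5 h = 1800 s, V = ΣQ_DR · Δt = 965.0 × 1800 = 1.74 × 10^6 L.

V ≈ 1.74 × 10^6 L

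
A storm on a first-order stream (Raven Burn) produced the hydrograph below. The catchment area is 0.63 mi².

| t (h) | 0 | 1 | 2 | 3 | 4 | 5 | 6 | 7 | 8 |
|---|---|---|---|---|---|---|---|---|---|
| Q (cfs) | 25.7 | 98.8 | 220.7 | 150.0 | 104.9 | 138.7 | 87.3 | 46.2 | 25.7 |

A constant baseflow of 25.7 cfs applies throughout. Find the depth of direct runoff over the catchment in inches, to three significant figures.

d ≈ 1.64 in

Direct runoff: 0.0, 73.1, 195.0, 124.3, 79.2, 113.0, 61.6, 20.5, 0.0 cfs; ΣQ_DR = 666.7 cfs.
V = ΣQ_DR · Δt = 666.7 × 3600 s = 2.400 × 10^6 ft³.
Over A = 0.63 mi², depth = V / A = 1.64 in.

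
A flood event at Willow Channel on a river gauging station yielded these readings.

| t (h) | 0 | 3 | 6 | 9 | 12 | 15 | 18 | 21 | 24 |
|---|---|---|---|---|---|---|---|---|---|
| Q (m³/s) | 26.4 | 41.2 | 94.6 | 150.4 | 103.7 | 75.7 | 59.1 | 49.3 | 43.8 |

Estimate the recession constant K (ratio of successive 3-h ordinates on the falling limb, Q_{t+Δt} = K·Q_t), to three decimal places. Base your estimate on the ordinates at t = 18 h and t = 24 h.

K ≈ 0.861

Using the recession-limb readings at t = 18 h and t = 24 h: Q falls from 59.1 to 43.8 m³/s over 2 intervals.
K = (Q₂/Q₁)^(1/2) = (43.8/59.1)^(1/2) = 0.861.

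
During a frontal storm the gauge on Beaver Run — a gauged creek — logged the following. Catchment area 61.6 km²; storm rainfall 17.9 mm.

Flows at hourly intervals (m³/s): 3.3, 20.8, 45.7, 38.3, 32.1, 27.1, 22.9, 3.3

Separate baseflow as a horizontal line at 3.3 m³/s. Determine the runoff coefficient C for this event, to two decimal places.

C ≈ 0.55

ΣQ_DR = 167.1 m³/s; V = ΣQ_DR·Δt = 6.016 × 10^5 m³.
Runoff depth d = V / A = 9.766 mm.
C = d / P = 9.766 / 17.9 = 0.55.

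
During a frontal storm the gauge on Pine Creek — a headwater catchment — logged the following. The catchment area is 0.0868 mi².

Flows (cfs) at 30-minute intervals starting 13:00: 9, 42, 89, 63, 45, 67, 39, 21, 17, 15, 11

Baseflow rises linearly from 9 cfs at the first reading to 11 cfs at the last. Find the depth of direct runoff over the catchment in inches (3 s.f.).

d ≈ 2.75 in

Direct runoff: 0.00, 32.80, 79.60, 53.40, 35.20, 57.00, 28.80, 10.60, 6.40, 4.20, 0.00 cfs; ΣQ_DR = 308.0 cfs.
V = ΣQ_DR · Δt = 308.0 × 1800 s = 5.544 × 10^5 ft³.
Over A = 0.0868 mi², depth = V / A = 2.75 in.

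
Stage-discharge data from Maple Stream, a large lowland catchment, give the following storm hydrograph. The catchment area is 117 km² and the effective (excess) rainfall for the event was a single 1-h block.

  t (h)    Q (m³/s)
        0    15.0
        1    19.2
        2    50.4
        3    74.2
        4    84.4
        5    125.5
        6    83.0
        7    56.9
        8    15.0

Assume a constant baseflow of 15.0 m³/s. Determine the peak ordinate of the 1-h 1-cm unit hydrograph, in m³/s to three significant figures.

Direct runoff: 0.0, 4.2, 35.4, 59.2, 69.4, 110.5, 68.0, 41.9, 0.0 m³/s; ΣQ_DR = 388.6 m³/s, peak = 110.5 m³/s.
Runoff depth d = ΣQ_DR·Δt / A = 388.6 × 3600 / (117 km²) = 11.96 mm.
The 1-cm UH is the DRH scaled by (10 mm)/d, so U_p = 110.5 × 10/11.96 = 92.4 m³/s.

U_p ≈ 92.4 m³/s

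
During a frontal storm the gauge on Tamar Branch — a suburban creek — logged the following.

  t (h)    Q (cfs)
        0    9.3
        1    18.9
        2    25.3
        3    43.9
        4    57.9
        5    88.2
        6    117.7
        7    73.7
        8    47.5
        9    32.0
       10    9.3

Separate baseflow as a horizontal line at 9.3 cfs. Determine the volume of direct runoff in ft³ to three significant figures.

V ≈ 1.52 × 10^6 ft³

Direct-runoff ordinates (Q − Q_b): 0.0, 9.6, 16.0, 34.6, 48.6, 78.9, 108.4, 64.4, 38.2, 22.7, 0.0 cfs.
ΣQ_DR = 421.4 cfs.
With Δt = 1 h = 3600 s, V = ΣQ_DR · Δt = 421.4 × 3600 = 1.52 × 10^6 ft³.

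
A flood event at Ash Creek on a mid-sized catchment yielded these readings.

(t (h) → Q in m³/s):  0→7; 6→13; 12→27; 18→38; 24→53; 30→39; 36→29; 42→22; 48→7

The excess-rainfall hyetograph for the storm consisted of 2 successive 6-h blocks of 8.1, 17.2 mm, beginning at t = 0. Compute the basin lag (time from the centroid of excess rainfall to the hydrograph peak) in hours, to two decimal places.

t_L ≈ 16.92 h

Centroid of excess rainfall: t_c = Σ P_i·t̄_i / ΣP_i = 7.0791 h (block centres at 3, 9 h).
Hydrograph peak occurs at t = 24 h, so basin lag t_L = 24 − 7.0791 = 16.92 h.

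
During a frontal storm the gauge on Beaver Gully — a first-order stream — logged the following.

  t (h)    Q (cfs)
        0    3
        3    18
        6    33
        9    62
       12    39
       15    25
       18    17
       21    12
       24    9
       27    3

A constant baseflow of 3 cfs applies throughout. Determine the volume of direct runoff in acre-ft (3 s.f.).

Direct-runoff ordinates (Q − Q_b): 0.0, 15.0, 30.0, 59.0, 36.0, 22.0, 14.0, 9.0, 6.0, 0.0 cfs.
ΣQ_DR = 191.0 cfs.
With Δt = 3 h = 10800 s, V = ΣQ_DR · Δt = 191.0 × 10800 = 2.06 × 10^6 ft³ = 47.4 acre-ft.

V ≈ 47.4 acre-ft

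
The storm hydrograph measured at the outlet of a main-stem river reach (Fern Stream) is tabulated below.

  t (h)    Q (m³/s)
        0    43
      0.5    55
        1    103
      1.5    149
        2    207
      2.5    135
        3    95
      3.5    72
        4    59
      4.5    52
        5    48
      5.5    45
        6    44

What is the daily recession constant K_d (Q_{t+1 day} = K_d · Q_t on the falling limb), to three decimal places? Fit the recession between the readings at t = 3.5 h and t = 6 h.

K_d ≈ 0.009

Between t = 3.5 h and t = 6 h the flow falls from 72 to 44 m³/s over 5×0.5 h = 2.5 h.
Per-interval ratio K = (44/72)^(1/5) = 0.9062; K_d = K^(24/0.5) = 0.009.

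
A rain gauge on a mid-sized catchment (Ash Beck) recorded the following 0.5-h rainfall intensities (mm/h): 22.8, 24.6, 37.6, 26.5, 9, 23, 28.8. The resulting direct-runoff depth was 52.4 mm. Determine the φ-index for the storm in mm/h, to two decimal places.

φ ≈ 9.75 mm/h

Only the 6 blocks with intensity above φ contribute runoff: 22.8, 24.6, 37.6, 26.5, 23, 28.8 mm/h.
Σ(I−φ)·Δt = d  ⇒  (22.8+24.6+37.6+26.5+23+28.8 − 6φ)·0.5 = 52.4
φ = (163.3 − 52.4/0.5) / 6 = 9.75 mm/h.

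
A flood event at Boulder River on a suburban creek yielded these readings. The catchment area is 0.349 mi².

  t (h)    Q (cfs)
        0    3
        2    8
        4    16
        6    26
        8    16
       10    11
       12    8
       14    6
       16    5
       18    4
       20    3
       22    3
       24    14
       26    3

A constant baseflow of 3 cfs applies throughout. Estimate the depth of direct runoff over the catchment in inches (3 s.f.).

Direct runoff: 0.0, 5.0, 13.0, 23.0, 13.0, 8.0, 5.0, 3.0, 2.0, 1.0, 0.0, 0.0, 11.0, 0.0 cfs; ΣQ_DR = 84.00 cfs.
V = ΣQ_DR · Δt = 84.00 × 7200 s = 6.048 × 10^5 ft³.
Over A = 0.349 mi², depth = V / A = 0.746 in.

d ≈ 0.746 in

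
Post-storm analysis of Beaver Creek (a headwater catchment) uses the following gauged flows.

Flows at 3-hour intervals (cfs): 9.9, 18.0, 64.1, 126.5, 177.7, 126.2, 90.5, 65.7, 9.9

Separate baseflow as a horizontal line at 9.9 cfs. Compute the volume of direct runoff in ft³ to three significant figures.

V ≈ 6.47 × 10^6 ft³

Direct-runoff ordinates (Q − Q_b): 0.0, 8.1, 54.2, 116.6, 167.8, 116.3, 80.6, 55.8, 0.0 cfs.
ΣQ_DR = 599.4 cfs.
With Δt = 3 h = 10800 s, V = ΣQ_DR · Δt = 599.4 × 10800 = 6.47 × 10^6 ft³.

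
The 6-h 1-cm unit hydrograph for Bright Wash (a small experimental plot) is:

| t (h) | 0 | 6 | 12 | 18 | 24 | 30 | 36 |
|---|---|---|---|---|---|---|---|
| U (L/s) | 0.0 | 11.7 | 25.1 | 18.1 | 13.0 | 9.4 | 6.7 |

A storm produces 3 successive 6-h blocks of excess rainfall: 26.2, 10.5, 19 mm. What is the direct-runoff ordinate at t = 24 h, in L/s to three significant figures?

Q ≈ 101 L/s

By discrete convolution, Q_j = Σ (P_i / 10 mm) · U_{j−i}.
At t = 24 h (j=4): Q = (26.2/10)·13.0 + (10.5/10)·18.1 + (19/10)·25.1 = 101 L/s.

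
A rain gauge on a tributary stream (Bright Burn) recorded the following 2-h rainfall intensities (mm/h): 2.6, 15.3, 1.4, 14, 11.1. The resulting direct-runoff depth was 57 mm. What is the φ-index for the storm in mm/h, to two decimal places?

φ ≈ 3.97 mm/h

Only the 3 blocks with intensity above φ contribute runoff: 15.3, 14, 11.1 mm/h.
Σ(I−φ)·Δt = d  ⇒  (15.3+14+11.1 − 3φ)·2 = 57
φ = (40.40 − 57/2) / 3 = 3.97 mm/h.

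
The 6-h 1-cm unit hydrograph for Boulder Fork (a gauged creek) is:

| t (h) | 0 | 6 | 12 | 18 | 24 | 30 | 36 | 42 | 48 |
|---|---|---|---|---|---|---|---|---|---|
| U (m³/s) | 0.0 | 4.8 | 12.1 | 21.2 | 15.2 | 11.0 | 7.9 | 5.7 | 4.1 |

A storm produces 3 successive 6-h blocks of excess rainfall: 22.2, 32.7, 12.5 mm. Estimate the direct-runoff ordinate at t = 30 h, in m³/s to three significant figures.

Q ≈ 101 m³/s

By discrete convolution, Q_j = Σ (P_i / 10 mm) · U_{j−i}.
At t = 30 h (j=5): Q = (22.2/10)·11.0 + (32.7/10)·15.2 + (12.5/10)·21.2 = 101 m³/s.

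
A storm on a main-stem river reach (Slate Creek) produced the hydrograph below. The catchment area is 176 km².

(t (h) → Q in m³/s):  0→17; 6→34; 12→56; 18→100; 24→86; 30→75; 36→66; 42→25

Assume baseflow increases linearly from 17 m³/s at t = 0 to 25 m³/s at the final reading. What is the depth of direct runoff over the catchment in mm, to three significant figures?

d ≈ 35.7 mm

Direct runoff: 0.00, 15.86, 36.71, 79.57, 64.43, 52.29, 42.14, 0.00 m³/s; ΣQ_DR = 291.0 m³/s.
V = ΣQ_DR · Δt = 291.0 × 21600 s = 6.286 × 10^6 m³.
Over A = 176 km², depth = V / A = 35.7 mm.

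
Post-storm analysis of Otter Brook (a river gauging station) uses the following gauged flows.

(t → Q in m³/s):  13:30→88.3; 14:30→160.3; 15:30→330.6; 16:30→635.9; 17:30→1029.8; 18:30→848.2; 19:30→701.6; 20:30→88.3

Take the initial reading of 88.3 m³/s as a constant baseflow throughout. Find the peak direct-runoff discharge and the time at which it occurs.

Subtracting baseflow gives direct-runoff ordinates: 0.0, 72.0, 242.3, 547.6, 941.5, 759.9, 613.3, 0.0 m³/s.
The maximum is 941.5 m³/s, occurring at the reading for t = 17:30.

Q_p = 941.5 m³/s at t = 17:30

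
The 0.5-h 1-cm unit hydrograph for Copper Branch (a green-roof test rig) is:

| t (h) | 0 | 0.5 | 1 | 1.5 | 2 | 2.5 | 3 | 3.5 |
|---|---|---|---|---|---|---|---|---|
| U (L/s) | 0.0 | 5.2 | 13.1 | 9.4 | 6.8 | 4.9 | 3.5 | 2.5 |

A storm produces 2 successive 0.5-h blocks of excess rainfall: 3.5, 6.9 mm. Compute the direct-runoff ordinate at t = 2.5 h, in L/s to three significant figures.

By discrete convolution, Q_j = Σ (P_i / 10 mm) · U_{j−i}.
At t = 2.5 h (j=5): Q = (3.5/10)·4.9 + (6.9/10)·6.8 = 6.41 L/s.

Q ≈ 6.41 L/s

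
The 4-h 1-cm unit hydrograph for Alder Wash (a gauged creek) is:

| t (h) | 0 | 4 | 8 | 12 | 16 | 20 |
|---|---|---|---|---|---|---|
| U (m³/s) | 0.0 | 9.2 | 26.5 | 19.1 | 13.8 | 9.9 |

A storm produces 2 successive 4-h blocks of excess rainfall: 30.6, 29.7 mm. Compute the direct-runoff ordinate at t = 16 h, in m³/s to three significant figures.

By discrete convolution, Q_j = Σ (P_i / 10 mm) · U_{j−i}.
At t = 16 h (j=4): Q = (30.6/10)·13.8 + (29.7/10)·19.1 = 99.0 m³/s.

Q ≈ 99.0 m³/s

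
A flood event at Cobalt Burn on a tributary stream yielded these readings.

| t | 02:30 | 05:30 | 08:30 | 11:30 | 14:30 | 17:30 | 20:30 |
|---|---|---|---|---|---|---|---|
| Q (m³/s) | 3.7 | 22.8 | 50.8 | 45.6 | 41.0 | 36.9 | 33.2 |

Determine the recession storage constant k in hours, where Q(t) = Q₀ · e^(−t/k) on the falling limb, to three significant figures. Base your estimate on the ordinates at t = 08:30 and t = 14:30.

On the falling limb, Q drops from 50.8 to 41.0 m³/s between t = 08:30 and t = 14:30 (Δt = 6 h).
k = −Δt / ln(Q₂/Q₁) = −6 / ln(41.0/50.8) = 28.0 h.

k ≈ 28.0 h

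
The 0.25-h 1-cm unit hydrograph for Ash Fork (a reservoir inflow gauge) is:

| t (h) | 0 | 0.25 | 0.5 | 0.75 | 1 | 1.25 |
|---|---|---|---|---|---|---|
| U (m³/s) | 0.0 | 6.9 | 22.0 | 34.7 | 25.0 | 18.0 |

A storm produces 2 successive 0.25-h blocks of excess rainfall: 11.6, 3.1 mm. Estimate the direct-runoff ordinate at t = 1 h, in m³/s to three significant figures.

By discrete convolution, Q_j = Σ (P_i / 10 mm) · U_{j−i}.
At t = 1 h (j=4): Q = (11.6/10)·25.0 + (3.1/10)·34.7 = 39.8 m³/s.

Q ≈ 39.8 m³/s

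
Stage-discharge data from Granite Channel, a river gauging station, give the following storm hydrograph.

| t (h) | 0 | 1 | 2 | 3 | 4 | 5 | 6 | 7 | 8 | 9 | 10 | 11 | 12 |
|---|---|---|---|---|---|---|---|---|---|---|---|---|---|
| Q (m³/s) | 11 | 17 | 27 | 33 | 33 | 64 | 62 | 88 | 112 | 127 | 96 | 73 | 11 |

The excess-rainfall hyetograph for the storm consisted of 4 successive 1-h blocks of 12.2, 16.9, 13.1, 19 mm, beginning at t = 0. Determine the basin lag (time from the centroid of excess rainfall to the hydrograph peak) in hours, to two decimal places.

Centroid of excess rainfall: t_c = Σ P_i·t̄_i / ΣP_i = 2.1356 h (block centres at 0.5, 1.5, 2.5, 3.5 h).
Hydrograph peak occurs at t = 9 h, so basin lag t_L = 9 − 2.1356 = 6.86 h.

t_L ≈ 6.86 h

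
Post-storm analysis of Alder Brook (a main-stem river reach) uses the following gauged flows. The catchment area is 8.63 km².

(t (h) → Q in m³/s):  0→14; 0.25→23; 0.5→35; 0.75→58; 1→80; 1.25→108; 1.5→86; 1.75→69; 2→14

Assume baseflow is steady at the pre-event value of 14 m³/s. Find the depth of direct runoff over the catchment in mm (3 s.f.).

Direct runoff: 0.0, 9.0, 21.0, 44.0, 66.0, 94.0, 72.0, 55.0, 0.0 m³/s; ΣQ_DR = 361.0 m³/s.
V = ΣQ_DR · Δt = 361.0 × 900 s = 3.249 × 10^5 m³.
Over A = 8.63 km², depth = V / A = 37.6 mm.

d ≈ 37.6 mm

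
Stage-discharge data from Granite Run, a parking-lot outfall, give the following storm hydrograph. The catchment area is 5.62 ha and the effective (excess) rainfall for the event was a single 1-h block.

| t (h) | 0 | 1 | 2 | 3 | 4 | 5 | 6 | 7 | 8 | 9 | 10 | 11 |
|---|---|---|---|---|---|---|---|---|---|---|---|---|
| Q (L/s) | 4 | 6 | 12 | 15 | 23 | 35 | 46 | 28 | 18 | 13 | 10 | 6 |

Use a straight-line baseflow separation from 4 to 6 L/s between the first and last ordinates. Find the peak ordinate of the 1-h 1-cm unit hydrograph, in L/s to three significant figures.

Direct runoff: 0.00, 1.82, 7.64, 10.45, 18.27, 30.09, 40.91, 22.73, 12.55, 7.36, 4.18, 0.00 L/s; ΣQ_DR = 156.0 L/s, peak = 40.91 L/s.
Runoff depth d = ΣQ_DR·Δt / A = 156.0 × 3600 / (5.62 ha) = 9.993 mm.
The 1-cm UH is the DRH scaled by (10 mm)/d, so U_p = 40.91 × 10/9.993 = 40.9 L/s.

U_p ≈ 40.9 L/s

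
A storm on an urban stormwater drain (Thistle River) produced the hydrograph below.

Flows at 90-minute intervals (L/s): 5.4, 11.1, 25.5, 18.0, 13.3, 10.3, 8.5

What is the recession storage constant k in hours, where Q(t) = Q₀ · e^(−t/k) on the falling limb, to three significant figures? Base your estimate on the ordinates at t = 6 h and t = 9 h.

On the falling limb, Q drops from 13.3 to 8.5 L/s between t = 6 h and t = 9 h (Δt = 3 h).
k = −Δt / ln(Q₂/Q₁) = −3 / ln(8.5/13.3) = 6.70 h.

k ≈ 6.70 h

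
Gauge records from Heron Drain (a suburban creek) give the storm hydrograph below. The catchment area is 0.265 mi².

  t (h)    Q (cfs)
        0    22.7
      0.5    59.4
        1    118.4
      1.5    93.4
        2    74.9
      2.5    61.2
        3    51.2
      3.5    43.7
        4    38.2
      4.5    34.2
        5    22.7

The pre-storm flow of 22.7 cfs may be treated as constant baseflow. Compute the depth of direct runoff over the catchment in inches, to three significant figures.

Direct runoff: 0.0, 36.7, 95.7, 70.7, 52.2, 38.5, 28.5, 21.0, 15.5, 11.5, 0.0 cfs; ΣQ_DR = 370.3 cfs.
V = ΣQ_DR · Δt = 370.3 × 1800 s = 6.665 × 10^5 ft³.
Over A = 0.265 mi², depth = V / A = 1.08 in.

d ≈ 1.08 in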